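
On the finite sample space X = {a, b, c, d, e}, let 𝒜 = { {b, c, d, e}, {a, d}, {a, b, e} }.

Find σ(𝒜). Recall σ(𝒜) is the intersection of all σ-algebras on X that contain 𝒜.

Take S₀ = 𝒜 ∪ {∅, X} = { {}, {a, d}, {a, b, e}, {b, c, d, e}, X }.
Step 1 adds 4:
  {a}  = {b, c, d, e}ᶜ
  {c, d}  = {a, b, e}ᶜ
  {b, c, e}  = {a, d}ᶜ
  {a, b, d, e}  = {a, b, e} ∪ {a, d}
  — 9 sets.
Step 2 adds 3:
  {c}  = {a, b, d, e}ᶜ
  {a, c, d}  = {c, d} ∪ {a, d}
  {a, b, c, e}  = {a, b, e} ∪ {b, c, e}
  — 12 sets.
Step 3. New:
  {d}  = {a, b, c, e}ᶜ
  {a, c}  = {c} ∪ {a}
  {b, e}  = {a, c, d}ᶜ
  — 15 sets.
Step 4: +1 →
  {b, d, e}  = {a, c}ᶜ
  — 16 sets.
Step 5: closed — nothing new.

Therefore σ(𝒜) = { {}, {a}, {c}, {d}, {a, c}, {a, d}, {b, e}, {c, d}, {a, b, e}, {a, c, d}, {b, c, e}, {b, d, e}, {a, b, c, e}, {a, b, d, e}, {b, c, d, e}, X } (|σ(𝒜)| = 16).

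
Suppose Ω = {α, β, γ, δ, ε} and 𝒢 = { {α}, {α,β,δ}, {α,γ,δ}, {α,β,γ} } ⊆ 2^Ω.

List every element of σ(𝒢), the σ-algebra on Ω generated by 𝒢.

Seed the family with 𝒢 together with ∅ and Ω: { ∅, {α}, {α,β,γ}, {α,β,δ}, {α,γ,δ}, Ω }.
Pass 1: +5 →
  {β,ε}  = Ω∖{α,γ,δ}
  {γ,ε}  = Ω∖{α,β,δ}
  {δ,ε}  = Ω∖{α,β,γ}
  {α,β,γ,δ}  = {α,γ,δ} ∪ {α,β,γ}
  {β,γ,δ,ε}  = Ω∖{α}
  [11 total]
Pass 2 adds 10:
  {ε}  = Ω∖{α,β,γ,δ}
  {α,β,ε}  = {β,ε} ∪ {α}
  {α,γ,ε}  = {γ,ε} ∪ {α}
  {α,δ,ε}  = {δ,ε} ∪ {α}
  {β,γ,ε}  = {β,ε} ∪ {γ,ε}
  {β,δ,ε}  = {β,ε} ∪ {δ,ε}
  {γ,δ,ε}  = {δ,ε} ∪ {γ,ε}
  {α,β,γ,ε}  = {β,ε} ∪ {α,β,γ}
  {α,β,δ,ε}  = {β,ε} ∪ {α,β,δ}
  {α,γ,δ,ε}  = {δ,ε} ∪ {α,γ,δ}
  [21 total]
Pass 3. New:
  {β}  = Ω∖{α,γ,δ,ε}
  {γ}  = Ω∖{α,β,δ,ε}
  {δ}  = Ω∖{α,β,γ,ε}
  {α,β}  = Ω∖{γ,δ,ε}
  {α,γ}  = Ω∖{β,δ,ε}
  {α,δ}  = Ω∖{β,γ,ε}
  {α,ε}  = {ε} ∪ {α}
  {β,γ}  = Ω∖{α,δ,ε}
  {β,δ}  = Ω∖{α,γ,ε}
  {γ,δ}  = Ω∖{α,β,ε}
  [31 total]
Pass 4: 1 new —
  {β,γ,δ}  = Ω∖{α,ε}
  [32 total]
Pass 5: closed — nothing new.

Therefore σ(𝒢) = { ∅, {α}, {β}, {γ}, {δ}, {ε}, {α,β}, {α,γ}, {α,δ}, {α,ε}, {β,γ}, {β,δ}, {β,ε}, {γ,δ}, {γ,ε}, {δ,ε}, {α,β,γ}, {α,β,δ}, {α,β,ε}, {α,γ,δ}, {α,γ,ε}, {α,δ,ε}, {β,γ,δ}, {β,γ,ε}, {β,δ,ε}, {γ,δ,ε}, {α,β,γ,δ}, {α,β,γ,ε}, {α,β,δ,ε}, {α,γ,δ,ε}, {β,γ,δ,ε}, Ω } (|σ(𝒢)| = 32).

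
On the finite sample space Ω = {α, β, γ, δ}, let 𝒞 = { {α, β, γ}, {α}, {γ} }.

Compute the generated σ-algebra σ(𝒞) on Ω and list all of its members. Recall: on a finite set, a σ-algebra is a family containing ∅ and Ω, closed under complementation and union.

Take S₀ = 𝒞 ∪ {∅, Ω} = { {}, {α}, {γ}, {α, β, γ}, Ω }.
Round 1: 4 new —
  {δ}  = Ω∖{α, β, γ}
  {α, γ}  = {γ} ∪ {α}
  {α, β, δ}  = Ω∖{γ}
  {β, γ, δ}  = Ω∖{α}
  |family| = 9
Round 2: +4 →
  {α, δ}  = {δ} ∪ {α}
  {β, δ}  = Ω∖{α, γ}
  {γ, δ}  = {γ} ∪ {δ}
  {α, γ, δ}  = {α, γ} ∪ {δ}
  |family| = 13
Round 3: +3 →
  {β}  = Ω∖{α, γ, δ}
  {α, β}  = Ω∖{γ, δ}
  {β, γ}  = Ω∖{α, δ}
  |family| = 16
Round 4: stable.

Hence σ(𝒞) has 16 members: { {}, {α}, {β}, {γ}, {δ}, {α, β}, {α, γ}, {α, δ}, {β, γ}, {β, δ}, {γ, δ}, {α, β, γ}, {α, β, δ}, {α, γ, δ}, {β, γ, δ}, Ω }.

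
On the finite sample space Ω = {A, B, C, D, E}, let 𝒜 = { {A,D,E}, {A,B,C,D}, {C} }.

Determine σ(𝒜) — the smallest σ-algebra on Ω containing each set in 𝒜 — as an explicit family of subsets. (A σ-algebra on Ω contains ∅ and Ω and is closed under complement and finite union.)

Begin from { {}, {C}, {A,D,E}, {A,B,C,D}, Ω } (that is, 𝒜 plus ∅ and Ω).
Step 1. New:
  {E}  = {A,B,C,D}ᶜ
  {B,C}  = {A,D,E}ᶜ
  {A,B,D,E}  = {C}ᶜ
  {A,C,D,E}  = {A,D,E} ∪ {C}
  (now 9)
Step 2. New:
  {B}  = {A,C,D,E}ᶜ
  {C,E}  = {E} ∪ {C}
  {B,C,E}  = {E} ∪ {B,C}
  (now 12)
Step 3 adds 3:
  {A,D}  = {B,C,E}ᶜ
  {B,E}  = {B} ∪ {E}
  {A,B,D}  = {C,E}ᶜ
  (now 15)
Step 4: +1 →
  {A,C,D}  = {B,E}ᶜ
  (now 16)
Step 5: stable.

σ(𝒜) = { {}, {B}, {C}, {E}, {A,D}, {B,C}, {B,E}, {C,E}, {A,B,D}, {A,C,D}, {A,D,E}, {B,C,E}, {A,B,C,D}, {A,B,D,E}, {A,C,D,E}, Ω }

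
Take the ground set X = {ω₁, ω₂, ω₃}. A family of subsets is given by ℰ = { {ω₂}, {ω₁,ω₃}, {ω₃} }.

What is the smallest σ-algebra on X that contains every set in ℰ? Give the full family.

Answer: σ(ℰ) = { ∅, {ω₁}, {ω₂}, {ω₃}, {ω₁,ω₂}, {ω₁,ω₃}, {ω₂,ω₃}, X }

Trace:
Seed the family with ℰ together with ∅ and X: { ∅, {ω₂}, {ω₃}, {ω₁,ω₃}, X }.
Iteration 1: +2 →
  {ω₁,ω₂}  = {ω₃}ᶜ
  {ω₂,ω₃}  = {ω₃} ∪ {ω₂}
Iteration 2: +1 →
  {ω₁}  = {ω₂,ω₃}ᶜ
Iteration 3: already closed under ᶜ and ∪.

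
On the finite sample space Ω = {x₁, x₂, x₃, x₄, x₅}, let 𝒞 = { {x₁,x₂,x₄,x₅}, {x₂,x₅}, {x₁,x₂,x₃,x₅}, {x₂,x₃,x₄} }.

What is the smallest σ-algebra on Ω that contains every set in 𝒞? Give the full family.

Initial family (6 sets): { {}, {x₂,x₅}, {x₂,x₃,x₄}, {x₁,x₂,x₃,x₅}, {x₁,x₂,x₄,x₅}, Ω }.
Step 1: 5 new —
  {x₃}  = {x₁,x₂,x₄,x₅}ᶜ
  {x₄}  = {x₁,x₂,x₃,x₅}ᶜ
  {x₁,x₅}  = {x₂,x₃,x₄}ᶜ
  {x₁,x₃,x₄}  = {x₂,x₅}ᶜ
  {x₂,x₃,x₄,x₅}  = {x₂,x₅} ∪ {x₂,x₃,x₄}
  (now 11)
Step 2 (9 new):
  {x₁}  = {x₂,x₃,x₄,x₅}ᶜ
  {x₃,x₄}  = {x₃} ∪ {x₄}
  {x₁,x₂,x₅}  = {x₂,x₅} ∪ {x₁,x₅}
  {x₁,x₃,x₅}  = {x₃} ∪ {x₁,x₅}
  {x₁,x₄,x₅}  = {x₁,x₅} ∪ {x₄}
  {x₂,x₃,x₅}  = {x₂,x₅} ∪ {x₃}
  {x₂,x₄,x₅}  = {x₂,x₅} ∪ {x₄}
  {x₁,x₂,x₃,x₄}  = {x₂,x₃,x₄} ∪ {x₁,x₃,x₄}
  {x₁,x₃,x₄,x₅}  = {x₁,x₃,x₄} ∪ {x₁,x₅}
  (now 20)
Step 3: 6 new —
  {x₂}  = {x₁,x₃,x₄,x₅}ᶜ
  {x₅}  = {x₁,x₂,x₃,x₄}ᶜ
  {x₁,x₃}  = {x₂,x₄,x₅}ᶜ
  {x₁,x₄}  = {x₂,x₃,x₅}ᶜ
  {x₂,x₃}  = {x₁,x₄,x₅}ᶜ
  {x₂,x₄}  = {x₁,x₃,x₅}ᶜ
  (now 26)
Step 4: 6 new —
  {x₁,x₂}  = {x₂} ∪ {x₁}
  {x₃,x₅}  = {x₅} ∪ {x₃}
  {x₄,x₅}  = {x₅} ∪ {x₄}
  {x₁,x₂,x₃}  = {x₂} ∪ {x₁,x₃}
  {x₁,x₂,x₄}  = {x₂} ∪ {x₁,x₄}
  {x₃,x₄,x₅}  = {x₃,x₄} ∪ {x₅}
  (now 32)
Step 5: stable.

Therefore σ(𝒞) = { {}, {x₁}, {x₂}, {x₃}, {x₄}, {x₅}, {x₁,x₂}, {x₁,x₃}, {x₁,x₄}, {x₁,x₅}, {x₂,x₃}, {x₂,x₄}, {x₂,x₅}, {x₃,x₄}, {x₃,x₅}, {x₄,x₅}, {x₁,x₂,x₃}, {x₁,x₂,x₄}, {x₁,x₂,x₅}, {x₁,x₃,x₄}, {x₁,x₃,x₅}, {x₁,x₄,x₅}, {x₂,x₃,x₄}, {x₂,x₃,x₅}, {x₂,x₄,x₅}, {x₃,x₄,x₅}, {x₁,x₂,x₃,x₄}, {x₁,x₂,x₃,x₅}, {x₁,x₂,x₄,x₅}, {x₁,x₃,x₄,x₅}, {x₂,x₃,x₄,x₅}, Ω } (|σ(𝒞)| = 32).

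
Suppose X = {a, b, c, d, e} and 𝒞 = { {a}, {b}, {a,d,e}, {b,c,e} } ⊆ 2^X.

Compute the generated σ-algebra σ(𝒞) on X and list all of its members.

Start: 𝒞 ∪ {∅, X} = { ∅, {a}, {b}, {a,d,e}, {b,c,e}, X }.
Pass 1: +7 →
  {a,b}  = {b} ∪ {a}
  {a,d}  = {b,c,e}ᶜ
  {b,c}  = {a,d,e}ᶜ
  {a,b,c,e}  = {b,c,e} ∪ {a}
  {a,b,d,e}  = {a,d,e} ∪ {b}
  {a,c,d,e}  = {b}ᶜ
  {b,c,d,e}  = {a}ᶜ
  (now 13)
Pass 2 adds 6:
  {c}  = {a,b,d,e}ᶜ
  {d}  = {a,b,c,e}ᶜ
  {a,b,c}  = {a,b} ∪ {b,c}
  {a,b,d}  = {a,b} ∪ {a,d}
  {c,d,e}  = {a,b}ᶜ
  {a,b,c,d}  = {b,c} ∪ {a,d}
  (now 19)
Pass 3. New:
  {e}  = {a,b,c,d}ᶜ
  {a,c}  = {c} ∪ {a}
  {b,d}  = {b} ∪ {d}
  {c,d}  = {c} ∪ {d}
  {c,e}  = {a,b,d}ᶜ
  {d,e}  = {a,b,c}ᶜ
  {a,c,d}  = {a,d} ∪ {c}
  {b,c,d}  = {b,c} ∪ {d}
  (now 27)
Pass 4: 5 new —
  {a,e}  = {b,c,d}ᶜ
  {b,e}  = {a,c,d}ᶜ
  {a,b,e}  = {c,d}ᶜ
  {a,c,e}  = {b,d}ᶜ
  {b,d,e}  = {a,c}ᶜ
  (now 32)
Pass 5: already closed under ᶜ and ∪.

Therefore σ(𝒞) = { ∅, {a}, {b}, {c}, {d}, {e}, {a,b}, {a,c}, {a,d}, {a,e}, {b,c}, {b,d}, {b,e}, {c,d}, {c,e}, {d,e}, {a,b,c}, {a,b,d}, {a,b,e}, {a,c,d}, {a,c,e}, {a,d,e}, {b,c,d}, {b,c,e}, {b,d,e}, {c,d,e}, {a,b,c,d}, {a,b,c,e}, {a,b,d,e}, {a,c,d,e}, {b,c,d,e}, X } (|σ(𝒞)| = 32).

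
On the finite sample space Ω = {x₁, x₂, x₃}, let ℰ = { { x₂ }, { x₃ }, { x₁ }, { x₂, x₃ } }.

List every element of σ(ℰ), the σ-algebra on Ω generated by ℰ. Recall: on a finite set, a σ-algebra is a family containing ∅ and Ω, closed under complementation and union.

σ(ℰ) = { ∅, { x₁ }, { x₂ }, { x₃ }, { x₁, x₂ }, { x₁, x₃ }, { x₂, x₃ }, Ω }

Check:
Start: ℰ ∪ {∅, Ω} = { ∅, { x₁ }, { x₂ }, { x₃ }, { x₂, x₃ }, Ω }.
Step 1: 2 new —
  { x₁, x₂ }  = ᶜ of { x₃ }
  { x₁, x₃ }  = ᶜ of { x₂ }
Step 2: no new sets; the family is a σ-algebra.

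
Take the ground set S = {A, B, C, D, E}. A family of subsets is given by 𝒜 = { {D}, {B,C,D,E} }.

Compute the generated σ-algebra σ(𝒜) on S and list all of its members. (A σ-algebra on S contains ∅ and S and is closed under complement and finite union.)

|σ(𝒜)| = 8.  σ(𝒜) = { {}, {A}, {D}, {A,D}, {B,C,E}, {A,B,C,E}, {B,C,D,E}, S }

Trace:
Initial family (4 sets): { {}, {D}, {B,C,D,E}, S }.
Step 1 adds 2:
  {A}  = {B,C,D,E}ᶜ
  {A,B,C,E}  = {D}ᶜ
  |family| = 6
Step 2: 1 new —
  {A,D}  = {D} ∪ {A}
  |family| = 7
Step 3: 1 new —
  {B,C,E}  = {A,D}ᶜ
  |family| = 8
After Step 4 the family is unchanged; done.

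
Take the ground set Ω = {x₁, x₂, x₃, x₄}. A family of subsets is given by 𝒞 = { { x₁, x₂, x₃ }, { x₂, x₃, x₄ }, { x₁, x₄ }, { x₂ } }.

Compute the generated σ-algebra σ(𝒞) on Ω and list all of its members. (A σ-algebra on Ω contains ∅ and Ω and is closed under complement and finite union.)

Take S₀ = 𝒞 ∪ {∅, Ω} = { {  }, { x₂ }, { x₁, x₄ }, { x₁, x₂, x₃ }, { x₂, x₃, x₄ }, Ω }.
Pass 1. New:
  { x₁ }  = Ω∖{ x₂, x₃, x₄ }
  { x₄ }  = Ω∖{ x₁, x₂, x₃ }
  { x₂, x₃ }  = Ω∖{ x₁, x₄ }
  { x₁, x₂, x₄ }  = { x₁, x₄ } ∪ { x₂ }
  { x₁, x₃, x₄ }  = Ω∖{ x₂ }
  [11 total]
Pass 2: +3 →
  { x₃ }  = Ω∖{ x₁, x₂, x₄ }
  { x₁, x₂ }  = { x₂ } ∪ { x₁ }
  { x₂, x₄ }  = { x₂ } ∪ { x₄ }
  [14 total]
Pass 3 adds 2:
  { x₁, x₃ }  = Ω∖{ x₂, x₄ }
  { x₃, x₄ }  = Ω∖{ x₁, x₂ }
  [16 total]
After Pass 4 the family is unchanged; done.

σ(𝒞) = { {  }, { x₁ }, { x₂ }, { x₃ }, { x₄ }, { x₁, x₂ }, { x₁, x₃ }, { x₁, x₄ }, { x₂, x₃ }, { x₂, x₄ }, { x₃, x₄ }, { x₁, x₂, x₃ }, { x₁, x₂, x₄ }, { x₁, x₃, x₄ }, { x₂, x₃, x₄ }, Ω }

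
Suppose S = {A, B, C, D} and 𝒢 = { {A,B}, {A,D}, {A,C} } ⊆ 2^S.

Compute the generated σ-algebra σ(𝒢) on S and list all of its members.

Answer: σ(𝒢) = { {}, {A}, {B}, {C}, {D}, {A,B}, {A,C}, {A,D}, {B,C}, {B,D}, {C,D}, {A,B,C}, {A,B,D}, {A,C,D}, {B,C,D}, S }

Working:
Begin from { {}, {A,B}, {A,C}, {A,D}, S } (that is, 𝒢 plus ∅ and S).
Step 1. New:
  {B,C}  = {A,D}ᶜ
  {B,D}  = {A,C}ᶜ
  {C,D}  = {A,B}ᶜ
  {A,B,C}  = {A,B} ∪ {A,C}
  {A,B,D}  = {A,D} ∪ {A,B}
  {A,C,D}  = {A,D} ∪ {A,C}
  |family| = 11
Step 2 adds 4:
  {B}  = {A,C,D}ᶜ
  {C}  = {A,B,D}ᶜ
  {D}  = {A,B,C}ᶜ
  {B,C,D}  = {C,D} ∪ {B,C}
  |family| = 15
Step 3 (1 new):
  {A}  = {B,C,D}ᶜ
  |family| = 16
Step 4: no new sets; the family is a σ-algebra.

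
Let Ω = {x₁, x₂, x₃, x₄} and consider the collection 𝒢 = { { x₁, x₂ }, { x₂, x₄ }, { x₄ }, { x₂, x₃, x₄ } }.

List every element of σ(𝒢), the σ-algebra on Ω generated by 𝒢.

Initial family (6 sets): { ∅, { x₄ }, { x₁, x₂ }, { x₂, x₄ }, { x₂, x₃, x₄ }, Ω }.
Step 1. New:
  { x₁ }  = complement { x₂, x₃, x₄ }
  { x₁, x₃ }  = complement { x₂, x₄ }
  { x₃, x₄ }  = complement { x₁, x₂ }
  { x₁, x₂, x₃ }  = complement { x₄ }
  { x₁, x₂, x₄ }  = { x₁, x₂ } ∪ { x₄ }
  [11 total]
Step 2. New:
  { x₃ }  = complement { x₁, x₂, x₄ }
  { x₁, x₄ }  = { x₄ } ∪ { x₁ }
  { x₁, x₃, x₄ }  = { x₃, x₄ } ∪ { x₁, x₃ }
  [14 total]
Step 3. New:
  { x₂ }  = complement { x₁, x₃, x₄ }
  { x₂, x₃ }  = complement { x₁, x₄ }
  [16 total]
After Step 4 the family is unchanged; done.

Hence σ(𝒢) has 16 members: { ∅, { x₁ }, { x₂ }, { x₃ }, { x₄ }, { x₁, x₂ }, { x₁, x₃ }, { x₁, x₄ }, { x₂, x₃ }, { x₂, x₄ }, { x₃, x₄ }, { x₁, x₂, x₃ }, { x₁, x₂, x₄ }, { x₁, x₃, x₄ }, { x₂, x₃, x₄ }, Ω }.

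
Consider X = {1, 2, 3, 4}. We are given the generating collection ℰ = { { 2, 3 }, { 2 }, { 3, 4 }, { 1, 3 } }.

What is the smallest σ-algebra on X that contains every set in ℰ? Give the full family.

Initial family (6 sets): { {  }, { 2 }, { 1, 3 }, { 2, 3 }, { 3, 4 }, X }.
Step 1: 6 new —
  { 1, 2 }  = ᶜ of { 3, 4 }
  { 1, 4 }  = ᶜ of { 2, 3 }
  { 2, 4 }  = ᶜ of { 1, 3 }
  { 1, 2, 3 }  = { 2, 3 } ∪ { 1, 3 }
  { 1, 3, 4 }  = ᶜ of { 2 }
  { 2, 3, 4 }  = { 3, 4 } ∪ { 2, 3 }
  |family| = 12
Step 2. New:
  { 1 }  = ᶜ of { 2, 3, 4 }
  { 4 }  = ᶜ of { 1, 2, 3 }
  { 1, 2, 4 }  = { 1, 2 } ∪ { 1, 4 }
  |family| = 15
Step 3. New:
  { 3 }  = ᶜ of { 1, 2, 4 }
  |family| = 16
Step 4: already closed under ᶜ and ∪.

|σ(ℰ)| = 16.  σ(ℰ) = { {  }, { 1 }, { 2 }, { 3 }, { 4 }, { 1, 2 }, { 1, 3 }, { 1, 4 }, { 2, 3 }, { 2, 4 }, { 3, 4 }, { 1, 2, 3 }, { 1, 2, 4 }, { 1, 3, 4 }, { 2, 3, 4 }, X }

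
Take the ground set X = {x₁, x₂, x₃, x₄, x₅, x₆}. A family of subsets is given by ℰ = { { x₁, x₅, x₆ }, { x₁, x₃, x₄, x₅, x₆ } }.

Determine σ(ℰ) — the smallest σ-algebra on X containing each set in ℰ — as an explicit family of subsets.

σ(ℰ) (8 sets): { {}, { x₂ }, { x₃, x₄ }, { x₁, x₅, x₆ }, { x₂, x₃, x₄ }, { x₁, x₂, x₅, x₆ }, { x₁, x₃, x₄, x₅, x₆ }, X }

Derivation:
Initial family (4 sets): { {}, { x₁, x₅, x₆ }, { x₁, x₃, x₄, x₅, x₆ }, X }.
Round 1: +2 →
  { x₂ }  = X∖{ x₁, x₃, x₄, x₅, x₆ }
  { x₂, x₃, x₄ }  = X∖{ x₁, x₅, x₆ }
  — 6 sets.
Round 2 (1 new):
  { x₁, x₂, x₅, x₆ }  = { x₁, x₅, x₆ } ∪ { x₂ }
  — 7 sets.
Round 3: 1 new —
  { x₃, x₄ }  = X∖{ x₁, x₂, x₅, x₆ }
  — 8 sets.
Round 4: already closed under ᶜ and ∪.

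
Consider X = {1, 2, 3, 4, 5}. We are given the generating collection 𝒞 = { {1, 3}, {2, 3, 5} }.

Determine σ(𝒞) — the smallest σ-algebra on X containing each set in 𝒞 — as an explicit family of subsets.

Answer: σ(𝒞) = { ∅, {1}, {3}, {4}, {1, 3}, {1, 4}, {2, 5}, {3, 4}, {1, 2, 5}, {1, 3, 4}, {2, 3, 5}, {2, 4, 5}, {1, 2, 3, 5}, {1, 2, 4, 5}, {2, 3, 4, 5}, X }

Trace:
Seed the family with 𝒞 together with ∅ and X: { ∅, {1, 3}, {2, 3, 5}, X }.
Step 1: +3 →
  {1, 4}  = complement {2, 3, 5}
  {2, 4, 5}  = complement {1, 3}
  {1, 2, 3, 5}  = {1, 3} ∪ {2, 3, 5}
Step 2 (4 new):
  {4}  = complement {1, 2, 3, 5}
  {1, 3, 4}  = {1, 4} ∪ {1, 3}
  {1, 2, 4, 5}  = {1, 4} ∪ {2, 4, 5}
  {2, 3, 4, 5}  = {2, 3, 5} ∪ {2, 4, 5}
Step 3. New:
  {1}  = complement {2, 3, 4, 5}
  {3}  = complement {1, 2, 4, 5}
  {2, 5}  = complement {1, 3, 4}
Step 4 adds 2:
  {3, 4}  = {3} ∪ {4}
  {1, 2, 5}  = {2, 5} ∪ {1}
Step 5: stable.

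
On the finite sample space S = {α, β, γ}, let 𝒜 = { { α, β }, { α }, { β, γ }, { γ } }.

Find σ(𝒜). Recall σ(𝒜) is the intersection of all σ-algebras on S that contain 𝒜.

Take S₀ = 𝒜 ∪ {∅, S} = { {}, { α }, { γ }, { α, β }, { β, γ }, S }.
Pass 1 adds 1:
  { α, γ }  = { γ } ∪ { α }
  [7 total]
Pass 2 (1 new):
  { β }  = ᶜ of { α, γ }
  [8 total]
Pass 3: already closed under ᶜ and ∪.

Therefore σ(𝒜) = { {}, { α }, { β }, { γ }, { α, β }, { α, γ }, { β, γ }, S } (|σ(𝒜)| = 8).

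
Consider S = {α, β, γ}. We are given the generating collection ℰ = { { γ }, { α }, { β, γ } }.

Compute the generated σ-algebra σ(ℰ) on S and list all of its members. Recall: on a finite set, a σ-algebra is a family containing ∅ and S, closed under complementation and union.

Begin from { ∅, { α }, { γ }, { β, γ }, S } (that is, ℰ plus ∅ and S).
Pass 1: 2 new —
  { α, β }  = ᶜ of { γ }
  { α, γ }  = { γ } ∪ { α }
  |family| = 7
Pass 2: +1 →
  { β }  = ᶜ of { α, γ }
  |family| = 8
Pass 3: closed — nothing new.

|σ(ℰ)| = 8.  σ(ℰ) = { ∅, { α }, { β }, { γ }, { α, β }, { α, γ }, { β, γ }, S }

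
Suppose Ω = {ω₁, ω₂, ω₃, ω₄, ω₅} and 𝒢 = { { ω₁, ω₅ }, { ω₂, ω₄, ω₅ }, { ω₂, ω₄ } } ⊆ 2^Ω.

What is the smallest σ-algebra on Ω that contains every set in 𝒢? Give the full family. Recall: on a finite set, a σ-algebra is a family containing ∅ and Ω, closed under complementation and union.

Take S₀ = 𝒢 ∪ {∅, Ω} = { {  }, { ω₁, ω₅ }, { ω₂, ω₄ }, { ω₂, ω₄, ω₅ }, Ω }.
Pass 1 adds 4:
  { ω₁, ω₃ }  = { ω₂, ω₄, ω₅ }ᶜ
  { ω₁, ω₃, ω₅ }  = { ω₂, ω₄ }ᶜ
  { ω₂, ω₃, ω₄ }  = { ω₁, ω₅ }ᶜ
  { ω₁, ω₂, ω₄, ω₅ }  = { ω₁, ω₅ } ∪ { ω₂, ω₄ }
  (now 9)
Pass 2: +3 →
  { ω₃ }  = { ω₁, ω₂, ω₄, ω₅ }ᶜ
  { ω₁, ω₂, ω₃, ω₄ }  = { ω₁, ω₃ } ∪ { ω₂, ω₃, ω₄ }
  { ω₂, ω₃, ω₄, ω₅ }  = { ω₂, ω₃, ω₄ } ∪ { ω₂, ω₄, ω₅ }
  (now 12)
Pass 3: +2 →
  { ω₁ }  = { ω₂, ω₃, ω₄, ω₅ }ᶜ
  { ω₅ }  = { ω₁, ω₂, ω₃, ω₄ }ᶜ
  (now 14)
Pass 4. New:
  { ω₃, ω₅ }  = { ω₃ } ∪ { ω₅ }
  { ω₁, ω₂, ω₄ }  = { ω₂, ω₄ } ∪ { ω₁ }
  (now 16)
Pass 5 adds nothing — fixpoint reached.

Therefore σ(𝒢) = { {  }, { ω₁ }, { ω₃ }, { ω₅ }, { ω₁, ω₃ }, { ω₁, ω₅ }, { ω₂, ω₄ }, { ω₃, ω₅ }, { ω₁, ω₂, ω₄ }, { ω₁, ω₃, ω₅ }, { ω₂, ω₃, ω₄ }, { ω₂, ω₄, ω₅ }, { ω₁, ω₂, ω₃, ω₄ }, { ω₁, ω₂, ω₄, ω₅ }, { ω₂, ω₃, ω₄, ω₅ }, Ω } (|σ(𝒢)| = 16).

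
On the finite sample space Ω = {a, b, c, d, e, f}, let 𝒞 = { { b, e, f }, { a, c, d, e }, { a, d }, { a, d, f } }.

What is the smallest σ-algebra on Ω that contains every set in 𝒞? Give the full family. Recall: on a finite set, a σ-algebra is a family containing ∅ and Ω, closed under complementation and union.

Take S₀ = 𝒞 ∪ {∅, Ω} = { ∅, { a, d }, { a, d, f }, { b, e, f }, { a, c, d, e }, Ω }.
Iteration 1. New:
  { b, f }  = Ω∖{ a, c, d, e }
  { a, c, d }  = Ω∖{ b, e, f }
  { b, c, e }  = Ω∖{ a, d, f }
  { b, c, e, f }  = Ω∖{ a, d }
  { a, b, d, e, f }  = { a, d } ∪ { b, e, f }
  { a, c, d, e, f }  = { a, c, d, e } ∪ { a, d, f }
  [12 total]
Iteration 2 adds 6:
  { b }  = Ω∖{ a, c, d, e, f }
  { c }  = Ω∖{ a, b, d, e, f }
  { a, b, d, f }  = { b, f } ∪ { a, d, f }
  { a, c, d, f }  = { a, d, f } ∪ { a, c, d }
  { a, b, c, d, e }  = { a, c, d } ∪ { b, c, e }
  { a, b, c, d, f }  = { b, f } ∪ { a, c, d }
  [18 total]
Iteration 3: 8 new —
  { e }  = Ω∖{ a, b, c, d, f }
  { f }  = Ω∖{ a, b, c, d, e }
  { b, c }  = { c } ∪ { b }
  { b, e }  = Ω∖{ a, c, d, f }
  { c, e }  = Ω∖{ a, b, d, f }
  { a, b, d }  = { a, d } ∪ { b }
  { b, c, f }  = { c } ∪ { b, f }
  { a, b, c, d }  = { a, c, d } ∪ { b }
  [26 total]
Iteration 4 adds 6:
  { c, f }  = { f } ∪ { c }
  { e, f }  = Ω∖{ a, b, c, d }
  { a, d, e }  = Ω∖{ b, c, f }
  { c, e, f }  = Ω∖{ a, b, d }
  { a, b, d, e }  = { b, e } ∪ { a, b, d }
  { a, d, e, f }  = Ω∖{ b, c }
  [32 total]
Iteration 5 adds nothing — fixpoint reached.

|σ(𝒞)| = 32.  σ(𝒞) = { ∅, { b }, { c }, { e }, { f }, { a, d }, { b, c }, { b, e }, { b, f }, { c, e }, { c, f }, { e, f }, { a, b, d }, { a, c, d }, { a, d, e }, { a, d, f }, { b, c, e }, { b, c, f }, { b, e, f }, { c, e, f }, { a, b, c, d }, { a, b, d, e }, { a, b, d, f }, { a, c, d, e }, { a, c, d, f }, { a, d, e, f }, { b, c, e, f }, { a, b, c, d, e }, { a, b, c, d, f }, { a, b, d, e, f }, { a, c, d, e, f }, Ω }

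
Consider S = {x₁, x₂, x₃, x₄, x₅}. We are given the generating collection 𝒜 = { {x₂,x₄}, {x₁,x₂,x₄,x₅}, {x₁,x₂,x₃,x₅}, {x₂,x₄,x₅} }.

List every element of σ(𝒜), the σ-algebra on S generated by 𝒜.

|σ(𝒜)| = 32.  σ(𝒜) = { {}, {x₁}, {x₂}, {x₃}, {x₄}, {x₅}, {x₁,x₂}, {x₁,x₃}, {x₁,x₄}, {x₁,x₅}, {x₂,x₃}, {x₂,x₄}, {x₂,x₅}, {x₃,x₄}, {x₃,x₅}, {x₄,x₅}, {x₁,x₂,x₃}, {x₁,x₂,x₄}, {x₁,x₂,x₅}, {x₁,x₃,x₄}, {x₁,x₃,x₅}, {x₁,x₄,x₅}, {x₂,x₃,x₄}, {x₂,x₃,x₅}, {x₂,x₄,x₅}, {x₃,x₄,x₅}, {x₁,x₂,x₃,x₄}, {x₁,x₂,x₃,x₅}, {x₁,x₂,x₄,x₅}, {x₁,x₃,x₄,x₅}, {x₂,x₃,x₄,x₅}, S }

Derivation:
Take S₀ = 𝒜 ∪ {∅, S} = { {}, {x₂,x₄}, {x₂,x₄,x₅}, {x₁,x₂,x₃,x₅}, {x₁,x₂,x₄,x₅}, S }.
Round 1: +4 →
  {x₃}  = {x₁,x₂,x₄,x₅}ᶜ
  {x₄}  = {x₁,x₂,x₃,x₅}ᶜ
  {x₁,x₃}  = {x₂,x₄,x₅}ᶜ
  {x₁,x₃,x₅}  = {x₂,x₄}ᶜ
  (now 10)
Round 2 adds 6:
  {x₃,x₄}  = {x₃} ∪ {x₄}
  {x₁,x₃,x₄}  = {x₁,x₃} ∪ {x₄}
  {x₂,x₃,x₄}  = {x₃} ∪ {x₂,x₄}
  {x₁,x₂,x₃,x₄}  = {x₁,x₃} ∪ {x₂,x₄}
  {x₁,x₃,x₄,x₅}  = {x₁,x₃,x₅} ∪ {x₄}
  {x₂,x₃,x₄,x₅}  = {x₃} ∪ {x₂,x₄,x₅}
  (now 16)
Round 3: +6 →
  {x₁}  = {x₂,x₃,x₄,x₅}ᶜ
  {x₂}  = {x₁,x₃,x₄,x₅}ᶜ
  {x₅}  = {x₁,x₂,x₃,x₄}ᶜ
  {x₁,x₅}  = {x₂,x₃,x₄}ᶜ
  {x₂,x₅}  = {x₁,x₃,x₄}ᶜ
  {x₁,x₂,x₅}  = {x₃,x₄}ᶜ
  (now 22)
Round 4: +10 →
  {x₁,x₂}  = {x₂} ∪ {x₁}
  {x₁,x₄}  = {x₄} ∪ {x₁}
  {x₂,x₃}  = {x₂} ∪ {x₃}
  {x₃,x₅}  = {x₅} ∪ {x₃}
  {x₄,x₅}  = {x₅} ∪ {x₄}
  {x₁,x₂,x₃}  = {x₂} ∪ {x₁,x₃}
  {x₁,x₂,x₄}  = {x₂,x₄} ∪ {x₁}
  {x₁,x₄,x₅}  = {x₁,x₅} ∪ {x₄}
  {x₂,x₃,x₅}  = {x₂,x₅} ∪ {x₃}
  {x₃,x₄,x₅}  = {x₃,x₄} ∪ {x₅}
  (now 32)
Round 5: closed — nothing new.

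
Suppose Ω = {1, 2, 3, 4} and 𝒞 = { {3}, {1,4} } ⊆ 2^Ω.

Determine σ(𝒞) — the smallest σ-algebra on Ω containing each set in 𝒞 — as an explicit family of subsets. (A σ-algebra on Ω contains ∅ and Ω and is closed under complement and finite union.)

σ(𝒞) (8 sets): { {}, {2}, {3}, {1,4}, {2,3}, {1,2,4}, {1,3,4}, Ω }

Check:
Take S₀ = 𝒞 ∪ {∅, Ω} = { {}, {3}, {1,4}, Ω }.
Step 1 (3 new):
  {2,3}  = Ω∖{1,4}
  {1,2,4}  = Ω∖{3}
  {1,3,4}  = {3} ∪ {1,4}
  [7 total]
Step 2 adds 1:
  {2}  = Ω∖{1,3,4}
  [8 total]
After Step 3 the family is unchanged; done.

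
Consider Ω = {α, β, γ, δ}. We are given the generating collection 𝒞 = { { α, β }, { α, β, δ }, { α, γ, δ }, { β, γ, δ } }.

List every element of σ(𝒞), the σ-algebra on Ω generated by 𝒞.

Answer: σ(𝒞) = { ∅, { α }, { β }, { γ }, { δ }, { α, β }, { α, γ }, { α, δ }, { β, γ }, { β, δ }, { γ, δ }, { α, β, γ }, { α, β, δ }, { α, γ, δ }, { β, γ, δ }, Ω }

Working:
Take S₀ = 𝒞 ∪ {∅, Ω} = { ∅, { α, β }, { α, β, δ }, { α, γ, δ }, { β, γ, δ }, Ω }.
Pass 1 (4 new):
  { α }  = Ω∖{ β, γ, δ }
  { β }  = Ω∖{ α, γ, δ }
  { γ }  = Ω∖{ α, β, δ }
  { γ, δ }  = Ω∖{ α, β }
  — 10 sets.
Pass 2: +3 →
  { α, γ }  = { γ } ∪ { α }
  { β, γ }  = { β } ∪ { γ }
  { α, β, γ }  = { α, β } ∪ { γ }
  — 13 sets.
Pass 3: +3 →
  { δ }  = Ω∖{ α, β, γ }
  { α, δ }  = Ω∖{ β, γ }
  { β, δ }  = Ω∖{ α, γ }
  — 16 sets.
Pass 4: closed — nothing new.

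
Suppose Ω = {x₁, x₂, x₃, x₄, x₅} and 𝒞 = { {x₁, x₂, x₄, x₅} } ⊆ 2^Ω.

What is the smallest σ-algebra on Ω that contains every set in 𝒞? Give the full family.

Start: 𝒞 ∪ {∅, Ω} = { {}, {x₁, x₂, x₄, x₅}, Ω }.
Iteration 1 adds 1:
  {x₃}  = ᶜ of {x₁, x₂, x₄, x₅}
  (now 4)
Iteration 2: already closed under ᶜ and ∪.

|σ(𝒞)| = 4.  σ(𝒞) = { {}, {x₃}, {x₁, x₂, x₄, x₅}, Ω }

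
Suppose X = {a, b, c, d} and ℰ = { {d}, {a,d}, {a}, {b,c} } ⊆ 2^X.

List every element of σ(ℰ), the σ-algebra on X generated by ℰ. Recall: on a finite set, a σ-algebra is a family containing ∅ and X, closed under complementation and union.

σ(ℰ) = { {}, {a}, {d}, {a,d}, {b,c}, {a,b,c}, {b,c,d}, X }

Working:
Start: ℰ ∪ {∅, X} = { {}, {a}, {d}, {a,d}, {b,c}, X }.
Round 1 adds 2:
  {a,b,c}  = complement {d}
  {b,c,d}  = complement {a}
  [8 total]
After Round 2 the family is unchanged; done.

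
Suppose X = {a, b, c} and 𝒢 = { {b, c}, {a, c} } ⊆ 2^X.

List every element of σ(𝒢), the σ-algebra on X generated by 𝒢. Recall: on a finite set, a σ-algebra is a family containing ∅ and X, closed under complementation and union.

Begin from { ∅, {a, c}, {b, c}, X } (that is, 𝒢 plus ∅ and X).
Round 1 adds 2:
  {a}  = X∖{b, c}
  {b}  = X∖{a, c}
Round 2 (1 new):
  {a, b}  = {b} ∪ {a}
Round 3: +1 →
  {c}  = X∖{a, b}
Round 4 adds nothing — fixpoint reached.

|σ(𝒢)| = 8.  σ(𝒢) = { ∅, {a}, {b}, {c}, {a, b}, {a, c}, {b, c}, X }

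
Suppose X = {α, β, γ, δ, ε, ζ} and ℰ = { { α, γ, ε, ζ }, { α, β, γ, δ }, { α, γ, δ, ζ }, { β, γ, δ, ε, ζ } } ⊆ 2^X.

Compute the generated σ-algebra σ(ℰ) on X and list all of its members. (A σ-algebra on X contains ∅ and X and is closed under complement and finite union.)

Initial family (6 sets): { {}, { α, β, γ, δ }, { α, γ, δ, ζ }, { α, γ, ε, ζ }, { β, γ, δ, ε, ζ }, X }.
Iteration 1: 6 new —
  { α }  = { β, γ, δ, ε, ζ }ᶜ
  { β, δ }  = { α, γ, ε, ζ }ᶜ
  { β, ε }  = { α, γ, δ, ζ }ᶜ
  { ε, ζ }  = { α, β, γ, δ }ᶜ
  { α, β, γ, δ, ζ }  = { α, γ, δ, ζ } ∪ { α, β, γ, δ }
  { α, γ, δ, ε, ζ }  = { α, γ, ε, ζ } ∪ { α, γ, δ, ζ }
  (now 12)
Iteration 2: 10 new —
  { β }  = { α, γ, δ, ε, ζ }ᶜ
  { ε }  = { α, β, γ, δ, ζ }ᶜ
  { α, β, δ }  = { β, δ } ∪ { α }
  { α, β, ε }  = { β, ε } ∪ { α }
  { α, ε, ζ }  = { ε, ζ } ∪ { α }
  { β, δ, ε }  = { β, ε } ∪ { β, δ }
  { β, ε, ζ }  = { β, ε } ∪ { ε, ζ }
  { β, δ, ε, ζ }  = { ε, ζ } ∪ { β, δ }
  { α, β, γ, δ, ε }  = { β, ε } ∪ { α, β, γ, δ }
  { α, β, γ, ε, ζ }  = { α, γ, ε, ζ } ∪ { β, ε }
  (now 22)
Iteration 3 (13 new):
  { δ }  = { α, β, γ, ε, ζ }ᶜ
  { ζ }  = { α, β, γ, δ, ε }ᶜ
  { α, β }  = { β } ∪ { α }
  { α, γ }  = { β, δ, ε, ζ }ᶜ
  { α, ε }  = { ε } ∪ { α }
  { α, γ, δ }  = { β, ε, ζ }ᶜ
  { α, γ, ζ }  = { β, δ, ε }ᶜ
  { β, γ, δ }  = { α, ε, ζ }ᶜ
  { γ, δ, ζ }  = { α, β, ε }ᶜ
  { γ, ε, ζ }  = { α, β, δ }ᶜ
  { α, β, δ, ε }  = { β, ε } ∪ { α, β, δ }
  { α, β, ε, ζ }  = { β, ε } ∪ { α, ε, ζ }
  { α, β, δ, ε, ζ }  = { ε, ζ } ∪ { α, β, δ }
  (now 35)
Iteration 4 (23 new):
  { γ }  = { α, β, δ, ε, ζ }ᶜ
  { α, δ }  = { α } ∪ { δ }
  { α, ζ }  = { α } ∪ { ζ }
  { β, ζ }  = { β } ∪ { ζ }
  { γ, δ }  = { α, β, ε, ζ }ᶜ
  { γ, ζ }  = { α, β, δ, ε }ᶜ
  { δ, ε }  = { ε } ∪ { δ }
  { δ, ζ }  = { ζ } ∪ { δ }
  { α, β, γ }  = { α, β } ∪ { α, γ }
  { α, β, ζ }  = { α, β } ∪ { ζ }
  { α, γ, ε }  = { ε } ∪ { α, γ }
  { α, δ, ε }  = { α, ε } ∪ { δ }
  { β, δ, ζ }  = { ζ } ∪ { β, δ }
  { δ, ε, ζ }  = { ε, ζ } ∪ { δ }
  { α, β, γ, ε }  = { β, ε } ∪ { α, γ }
  { α, β, γ, ζ }  = { α, β } ∪ { α, γ, ζ }
  { α, β, δ, ζ }  = { ζ } ∪ { α, β, δ }
  { α, γ, δ, ε }  = { ε } ∪ { α, γ, δ }
  { α, δ, ε, ζ }  = { α, ε, ζ } ∪ { δ }
  { β, γ, δ, ε }  = { β, ε } ∪ { β, γ, δ }
  { β, γ, δ, ζ }  = { α, ε }ᶜ
  { β, γ, ε, ζ }  = { β, ε } ∪ { γ, ε, ζ }
  { γ, δ, ε, ζ }  = { α, β }ᶜ
  (now 58)
Iteration 5. New:
  { β, γ }  = { α, δ, ε, ζ }ᶜ
  { γ, ε }  = { α, β, δ, ζ }ᶜ
  { α, δ, ζ }  = { α, ζ } ∪ { α, δ }
  { β, γ, ε }  = { β, ε } ∪ { γ }
  { β, γ, ζ }  = { α, δ, ε }ᶜ
  { γ, δ, ε }  = { α, β, ζ }ᶜ
  (now 64)
After Iteration 6 the family is unchanged; done.

Hence σ(ℰ) has 64 members: { {}, { α }, { β }, { γ }, { δ }, { ε }, { ζ }, { α, β }, { α, γ }, { α, δ }, { α, ε }, { α, ζ }, { β, γ }, { β, δ }, { β, ε }, { β, ζ }, { γ, δ }, { γ, ε }, { γ, ζ }, { δ, ε }, { δ, ζ }, { ε, ζ }, { α, β, γ }, { α, β, δ }, { α, β, ε }, { α, β, ζ }, { α, γ, δ }, { α, γ, ε }, { α, γ, ζ }, { α, δ, ε }, { α, δ, ζ }, { α, ε, ζ }, { β, γ, δ }, { β, γ, ε }, { β, γ, ζ }, { β, δ, ε }, { β, δ, ζ }, { β, ε, ζ }, { γ, δ, ε }, { γ, δ, ζ }, { γ, ε, ζ }, { δ, ε, ζ }, { α, β, γ, δ }, { α, β, γ, ε }, { α, β, γ, ζ }, { α, β, δ, ε }, { α, β, δ, ζ }, { α, β, ε, ζ }, { α, γ, δ, ε }, { α, γ, δ, ζ }, { α, γ, ε, ζ }, { α, δ, ε, ζ }, { β, γ, δ, ε }, { β, γ, δ, ζ }, { β, γ, ε, ζ }, { β, δ, ε, ζ }, { γ, δ, ε, ζ }, { α, β, γ, δ, ε }, { α, β, γ, δ, ζ }, { α, β, γ, ε, ζ }, { α, β, δ, ε, ζ }, { α, γ, δ, ε, ζ }, { β, γ, δ, ε, ζ }, X }.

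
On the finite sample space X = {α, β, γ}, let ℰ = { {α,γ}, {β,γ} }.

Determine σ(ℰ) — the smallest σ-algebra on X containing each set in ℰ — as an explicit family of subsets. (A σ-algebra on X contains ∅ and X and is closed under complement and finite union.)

Seed the family with ℰ together with ∅ and X: { {}, {α,γ}, {β,γ}, X }.
Iteration 1. New:
  {α}  = ᶜ of {β,γ}
  {β}  = ᶜ of {α,γ}
  (now 6)
Iteration 2 (1 new):
  {α,β}  = {β} ∪ {α}
  (now 7)
Iteration 3 adds 1:
  {γ}  = ᶜ of {α,β}
  (now 8)
Iteration 4: stable.

Hence σ(ℰ) has 8 members: { {}, {α}, {β}, {γ}, {α,β}, {α,γ}, {β,γ}, X }.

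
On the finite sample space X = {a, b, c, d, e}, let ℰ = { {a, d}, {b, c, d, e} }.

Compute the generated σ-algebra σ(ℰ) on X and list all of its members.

Initial family (4 sets): { ∅, {a, d}, {b, c, d, e}, X }.
Step 1: 2 new —
  {a}  = ᶜ of {b, c, d, e}
  {b, c, e}  = ᶜ of {a, d}
  |family| = 6
Step 2 adds 1:
  {a, b, c, e}  = {b, c, e} ∪ {a}
  |family| = 7
Step 3: +1 →
  {d}  = ᶜ of {a, b, c, e}
  |family| = 8
Step 4: already closed under ᶜ and ∪.

σ(ℰ) = { ∅, {a}, {d}, {a, d}, {b, c, e}, {a, b, c, e}, {b, c, d, e}, X }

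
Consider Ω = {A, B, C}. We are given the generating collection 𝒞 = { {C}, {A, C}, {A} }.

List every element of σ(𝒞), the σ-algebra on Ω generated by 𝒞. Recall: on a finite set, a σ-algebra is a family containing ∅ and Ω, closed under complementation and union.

Answer: σ(𝒞) = { {}, {A}, {B}, {C}, {A, B}, {A, C}, {B, C}, Ω }

Check:
Begin from { {}, {A}, {C}, {A, C}, Ω } (that is, 𝒞 plus ∅ and Ω).
Iteration 1: 3 new —
  {B}  = {A, C}ᶜ
  {A, B}  = {C}ᶜ
  {B, C}  = {A}ᶜ
Iteration 2 adds nothing — fixpoint reached.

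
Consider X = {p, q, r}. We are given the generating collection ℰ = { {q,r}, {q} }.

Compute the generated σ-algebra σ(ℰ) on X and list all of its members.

Take S₀ = ℰ ∪ {∅, X} = { {}, {q}, {q,r}, X }.
Pass 1: 2 new —
  {p}  = ᶜ of {q,r}
  {p,r}  = ᶜ of {q}
  (now 6)
Pass 2: 1 new —
  {p,q}  = {q} ∪ {p}
  (now 7)
Pass 3. New:
  {r}  = ᶜ of {p,q}
  (now 8)
Pass 4: closed — nothing new.

|σ(ℰ)| = 8.  σ(ℰ) = { {}, {p}, {q}, {r}, {p,q}, {p,r}, {q,r}, X }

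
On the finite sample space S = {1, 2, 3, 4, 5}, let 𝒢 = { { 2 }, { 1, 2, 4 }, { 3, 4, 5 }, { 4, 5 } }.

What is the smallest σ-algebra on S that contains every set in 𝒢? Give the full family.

σ(𝒢) = { ∅, { 1 }, { 2 }, { 3 }, { 4 }, { 5 }, { 1, 2 }, { 1, 3 }, { 1, 4 }, { 1, 5 }, { 2, 3 }, { 2, 4 }, { 2, 5 }, { 3, 4 }, { 3, 5 }, { 4, 5 }, { 1, 2, 3 }, { 1, 2, 4 }, { 1, 2, 5 }, { 1, 3, 4 }, { 1, 3, 5 }, { 1, 4, 5 }, { 2, 3, 4 }, { 2, 3, 5 }, { 2, 4, 5 }, { 3, 4, 5 }, { 1, 2, 3, 4 }, { 1, 2, 3, 5 }, { 1, 2, 4, 5 }, { 1, 3, 4, 5 }, { 2, 3, 4, 5 }, S }

Check:
Take S₀ = 𝒢 ∪ {∅, S} = { ∅, { 2 }, { 4, 5 }, { 1, 2, 4 }, { 3, 4, 5 }, S }.
Iteration 1: +7 →
  { 1, 2 }  = { 3, 4, 5 }ᶜ
  { 3, 5 }  = { 1, 2, 4 }ᶜ
  { 1, 2, 3 }  = { 4, 5 }ᶜ
  { 2, 4, 5 }  = { 4, 5 } ∪ { 2 }
  { 1, 2, 4, 5 }  = { 4, 5 } ∪ { 1, 2, 4 }
  { 1, 3, 4, 5 }  = { 2 }ᶜ
  { 2, 3, 4, 5 }  = { 3, 4, 5 } ∪ { 2 }
Iteration 2 adds 6:
  { 1 }  = { 2, 3, 4, 5 }ᶜ
  { 3 }  = { 1, 2, 4, 5 }ᶜ
  { 1, 3 }  = { 2, 4, 5 }ᶜ
  { 2, 3, 5 }  = { 2 } ∪ { 3, 5 }
  { 1, 2, 3, 4 }  = { 1, 2, 3 } ∪ { 1, 2, 4 }
  { 1, 2, 3, 5 }  = { 1, 2, 3 } ∪ { 3, 5 }
Iteration 3: 6 new —
  { 4 }  = { 1, 2, 3, 5 }ᶜ
  { 5 }  = { 1, 2, 3, 4 }ᶜ
  { 1, 4 }  = { 2, 3, 5 }ᶜ
  { 2, 3 }  = { 2 } ∪ { 3 }
  { 1, 3, 5 }  = { 1, 3 } ∪ { 3, 5 }
  { 1, 4, 5 }  = { 4, 5 } ∪ { 1 }
Iteration 4 adds 7:
  { 1, 5 }  = { 5 } ∪ { 1 }
  { 2, 4 }  = { 1, 3, 5 }ᶜ
  { 2, 5 }  = { 2 } ∪ { 5 }
  { 3, 4 }  = { 3 } ∪ { 4 }
  { 1, 2, 5 }  = { 1, 2 } ∪ { 5 }
  { 1, 3, 4 }  = { 3 } ∪ { 1, 4 }
  { 2, 3, 4 }  = { 2, 3 } ∪ { 4 }
Iteration 5: stable.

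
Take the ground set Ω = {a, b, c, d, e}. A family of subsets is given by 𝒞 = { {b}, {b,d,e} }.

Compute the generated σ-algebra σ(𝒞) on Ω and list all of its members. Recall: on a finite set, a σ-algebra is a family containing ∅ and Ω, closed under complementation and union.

Take S₀ = 𝒞 ∪ {∅, Ω} = { {}, {b}, {b,d,e}, Ω }.
Pass 1: +2 →
  {a,c}  = {b,d,e}ᶜ
  {a,c,d,e}  = {b}ᶜ
  (now 6)
Pass 2: +1 →
  {a,b,c}  = {a,c} ∪ {b}
  (now 7)
Pass 3: +1 →
  {d,e}  = {a,b,c}ᶜ
  (now 8)
Pass 4 adds nothing — fixpoint reached.

|σ(𝒞)| = 8.  σ(𝒞) = { {}, {b}, {a,c}, {d,e}, {a,b,c}, {b,d,e}, {a,c,d,e}, Ω }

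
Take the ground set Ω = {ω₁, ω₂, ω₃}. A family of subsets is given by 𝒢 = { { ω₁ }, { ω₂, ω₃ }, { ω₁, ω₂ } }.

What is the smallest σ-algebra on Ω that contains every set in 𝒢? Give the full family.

Answer: σ(𝒢) = { {}, { ω₁ }, { ω₂ }, { ω₃ }, { ω₁, ω₂ }, { ω₁, ω₃ }, { ω₂, ω₃ }, Ω }

Check:
Start: 𝒢 ∪ {∅, Ω} = { {}, { ω₁ }, { ω₁, ω₂ }, { ω₂, ω₃ }, Ω }.
Round 1 (1 new):
  { ω₃ }  = complement { ω₁, ω₂ }
Round 2 adds 1:
  { ω₁, ω₃ }  = { ω₃ } ∪ { ω₁ }
Round 3 (1 new):
  { ω₂ }  = complement { ω₁, ω₃ }
Round 4: stable.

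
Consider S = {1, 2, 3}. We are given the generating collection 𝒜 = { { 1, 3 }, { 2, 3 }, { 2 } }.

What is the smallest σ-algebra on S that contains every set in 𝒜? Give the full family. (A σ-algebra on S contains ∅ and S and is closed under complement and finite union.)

Take S₀ = 𝒜 ∪ {∅, S} = { {}, { 2 }, { 1, 3 }, { 2, 3 }, S }.
Round 1 adds 1:
  { 1 }  = S∖{ 2, 3 }
Round 2 (1 new):
  { 1, 2 }  = { 2 } ∪ { 1 }
Round 3 (1 new):
  { 3 }  = S∖{ 1, 2 }
Round 4: no new sets; the family is a σ-algebra.

Hence σ(𝒜) has 8 members: { {}, { 1 }, { 2 }, { 3 }, { 1, 2 }, { 1, 3 }, { 2, 3 }, S }.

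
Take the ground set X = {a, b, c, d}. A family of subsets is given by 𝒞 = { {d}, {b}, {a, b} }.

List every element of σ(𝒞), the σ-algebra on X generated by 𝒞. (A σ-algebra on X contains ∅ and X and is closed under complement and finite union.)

σ(𝒞) = { ∅, {a}, {b}, {c}, {d}, {a, b}, {a, c}, {a, d}, {b, c}, {b, d}, {c, d}, {a, b, c}, {a, b, d}, {a, c, d}, {b, c, d}, X }

Working:
Start: 𝒞 ∪ {∅, X} = { ∅, {b}, {d}, {a, b}, X }.
Iteration 1: 5 new —
  {b, d}  = {d} ∪ {b}
  {c, d}  = complement {a, b}
  {a, b, c}  = complement {d}
  {a, b, d}  = {a, b} ∪ {d}
  {a, c, d}  = complement {b}
  (now 10)
Iteration 2 adds 3:
  {c}  = complement {a, b, d}
  {a, c}  = complement {b, d}
  {b, c, d}  = {c, d} ∪ {b}
  (now 13)
Iteration 3: 2 new —
  {a}  = complement {b, c, d}
  {b, c}  = {c} ∪ {b}
  (now 15)
Iteration 4. New:
  {a, d}  = complement {b, c}
  (now 16)
Iteration 5 adds nothing — fixpoint reached.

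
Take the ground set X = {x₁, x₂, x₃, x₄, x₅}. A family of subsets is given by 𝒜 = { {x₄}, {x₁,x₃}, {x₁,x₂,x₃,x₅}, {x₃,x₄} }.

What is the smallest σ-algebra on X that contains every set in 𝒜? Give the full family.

|σ(𝒜)| = 16.  σ(𝒜) = { {}, {x₁}, {x₃}, {x₄}, {x₁,x₃}, {x₁,x₄}, {x₂,x₅}, {x₃,x₄}, {x₁,x₂,x₅}, {x₁,x₃,x₄}, {x₂,x₃,x₅}, {x₂,x₄,x₅}, {x₁,x₂,x₃,x₅}, {x₁,x₂,x₄,x₅}, {x₂,x₃,x₄,x₅}, X }

Trace:
Seed the family with 𝒜 together with ∅ and X: { {}, {x₄}, {x₁,x₃}, {x₃,x₄}, {x₁,x₂,x₃,x₅}, X }.
Round 1: 3 new —
  {x₁,x₂,x₅}  = ᶜ of {x₃,x₄}
  {x₁,x₃,x₄}  = {x₃,x₄} ∪ {x₁,x₃}
  {x₂,x₄,x₅}  = ᶜ of {x₁,x₃}
  |family| = 9
Round 2 (3 new):
  {x₂,x₅}  = ᶜ of {x₁,x₃,x₄}
  {x₁,x₂,x₄,x₅}  = {x₁,x₂,x₅} ∪ {x₄}
  {x₂,x₃,x₄,x₅}  = {x₃,x₄} ∪ {x₂,x₄,x₅}
  |family| = 12
Round 3 adds 2:
  {x₁}  = ᶜ of {x₂,x₃,x₄,x₅}
  {x₃}  = ᶜ of {x₁,x₂,x₄,x₅}
  |family| = 14
Round 4: 2 new —
  {x₁,x₄}  = {x₄} ∪ {x₁}
  {x₂,x₃,x₅}  = {x₃} ∪ {x₂,x₅}
  |family| = 16
After Round 5 the family is unchanged; done.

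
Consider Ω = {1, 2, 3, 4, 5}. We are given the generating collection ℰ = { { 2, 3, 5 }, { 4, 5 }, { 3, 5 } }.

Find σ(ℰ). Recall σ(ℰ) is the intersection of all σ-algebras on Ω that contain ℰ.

Seed the family with ℰ together with ∅ and Ω: { {  }, { 3, 5 }, { 4, 5 }, { 2, 3, 5 }, Ω }.
Step 1: 5 new —
  { 1, 4 }  = Ω∖{ 2, 3, 5 }
  { 1, 2, 3 }  = Ω∖{ 4, 5 }
  { 1, 2, 4 }  = Ω∖{ 3, 5 }
  { 3, 4, 5 }  = { 4, 5 } ∪ { 3, 5 }
  { 2, 3, 4, 5 }  = { 4, 5 } ∪ { 2, 3, 5 }
Step 2. New:
  { 1 }  = Ω∖{ 2, 3, 4, 5 }
  { 1, 2 }  = Ω∖{ 3, 4, 5 }
  { 1, 4, 5 }  = { 4, 5 } ∪ { 1, 4 }
  { 1, 2, 3, 4 }  = { 1, 2, 3 } ∪ { 1, 2, 4 }
  { 1, 2, 3, 5 }  = { 1, 2, 3 } ∪ { 2, 3, 5 }
  { 1, 2, 4, 5 }  = { 1, 2, 4 } ∪ { 4, 5 }
  { 1, 3, 4, 5 }  = { 3, 4, 5 } ∪ { 1, 4 }
Step 3 adds 6:
  { 2 }  = Ω∖{ 1, 3, 4, 5 }
  { 3 }  = Ω∖{ 1, 2, 4, 5 }
  { 4 }  = Ω∖{ 1, 2, 3, 5 }
  { 5 }  = Ω∖{ 1, 2, 3, 4 }
  { 2, 3 }  = Ω∖{ 1, 4, 5 }
  { 1, 3, 5 }  = { 3, 5 } ∪ { 1 }
Step 4: 9 new —
  { 1, 3 }  = { 3 } ∪ { 1 }
  { 1, 5 }  = { 5 } ∪ { 1 }
  { 2, 4 }  = Ω∖{ 1, 3, 5 }
  { 2, 5 }  = { 2 } ∪ { 5 }
  { 3, 4 }  = { 3 } ∪ { 4 }
  { 1, 2, 5 }  = { 1, 2 } ∪ { 5 }
  { 1, 3, 4 }  = { 3 } ∪ { 1, 4 }
  { 2, 3, 4 }  = { 2, 3 } ∪ { 4 }
  { 2, 4, 5 }  = { 2 } ∪ { 4, 5 }
After Step 5 the family is unchanged; done.

σ(ℰ) = { {  }, { 1 }, { 2 }, { 3 }, { 4 }, { 5 }, { 1, 2 }, { 1, 3 }, { 1, 4 }, { 1, 5 }, { 2, 3 }, { 2, 4 }, { 2, 5 }, { 3, 4 }, { 3, 5 }, { 4, 5 }, { 1, 2, 3 }, { 1, 2, 4 }, { 1, 2, 5 }, { 1, 3, 4 }, { 1, 3, 5 }, { 1, 4, 5 }, { 2, 3, 4 }, { 2, 3, 5 }, { 2, 4, 5 }, { 3, 4, 5 }, { 1, 2, 3, 4 }, { 1, 2, 3, 5 }, { 1, 2, 4, 5 }, { 1, 3, 4, 5 }, { 2, 3, 4, 5 }, Ω }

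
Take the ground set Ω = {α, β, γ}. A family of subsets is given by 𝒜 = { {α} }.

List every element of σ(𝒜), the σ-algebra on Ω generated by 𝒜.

|σ(𝒜)| = 4.  σ(𝒜) = { ∅, {α}, {β, γ}, Ω }

Trace:
Seed the family with 𝒜 together with ∅ and Ω: { ∅, {α}, Ω }.
Pass 1 (1 new):
  {β, γ}  = complement {α}
  — 4 sets.
Pass 2: stable.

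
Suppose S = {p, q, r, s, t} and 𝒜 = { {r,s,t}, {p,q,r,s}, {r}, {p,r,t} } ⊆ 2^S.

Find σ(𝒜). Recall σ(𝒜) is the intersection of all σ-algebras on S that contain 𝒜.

Initial family (6 sets): { {}, {r}, {p,r,t}, {r,s,t}, {p,q,r,s}, S }.
Round 1. New:
  {t}  = S∖{p,q,r,s}
  {p,q}  = S∖{r,s,t}
  {q,s}  = S∖{p,r,t}
  {p,q,s,t}  = S∖{r}
  {p,r,s,t}  = {r,s,t} ∪ {p,r,t}
  [11 total]
Round 2: +9 →
  {q}  = S∖{p,r,s,t}
  {r,t}  = {t} ∪ {r}
  {p,q,r}  = {p,q} ∪ {r}
  {p,q,s}  = {p,q} ∪ {q,s}
  {p,q,t}  = {p,q} ∪ {t}
  {q,r,s}  = {r} ∪ {q,s}
  {q,s,t}  = {t} ∪ {q,s}
  {p,q,r,t}  = {p,q} ∪ {p,r,t}
  {q,r,s,t}  = {r,s,t} ∪ {q,s}
  [20 total]
Round 3: +9 →
  {p}  = S∖{q,r,s,t}
  {s}  = S∖{p,q,r,t}
  {p,r}  = S∖{q,s,t}
  {p,t}  = S∖{q,r,s}
  {q,r}  = {q} ∪ {r}
  {q,t}  = {q} ∪ {t}
  {r,s}  = S∖{p,q,t}
  {s,t}  = S∖{p,q,r}
  {q,r,t}  = {q} ∪ {r,t}
  [29 total]
Round 4: 3 new —
  {p,s}  = S∖{q,r,t}
  {p,r,s}  = S∖{q,t}
  {p,s,t}  = S∖{q,r}
  [32 total]
Round 5: already closed under ᶜ and ∪.

Hence σ(𝒜) has 32 members: { {}, {p}, {q}, {r}, {s}, {t}, {p,q}, {p,r}, {p,s}, {p,t}, {q,r}, {q,s}, {q,t}, {r,s}, {r,t}, {s,t}, {p,q,r}, {p,q,s}, {p,q,t}, {p,r,s}, {p,r,t}, {p,s,t}, {q,r,s}, {q,r,t}, {q,s,t}, {r,s,t}, {p,q,r,s}, {p,q,r,t}, {p,q,s,t}, {p,r,s,t}, {q,r,s,t}, S }.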